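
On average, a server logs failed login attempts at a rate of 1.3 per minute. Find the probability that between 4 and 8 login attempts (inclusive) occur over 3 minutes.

0.5282

Over the interval, μ = 1.3 × 3 = 3.9 (3 minutes).
P(4 ≤ N ≤ 8) = Σ_{j=4}^{8} e^(−3.9) · 3.9^j/j! ≈ 0.5282.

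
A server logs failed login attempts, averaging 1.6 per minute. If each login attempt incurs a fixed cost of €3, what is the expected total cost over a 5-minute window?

E[N] = 1.6 × 5 = 8 (a 5-minute window = 5 minutes); E[cost] = 8 × €3 = €24.

€24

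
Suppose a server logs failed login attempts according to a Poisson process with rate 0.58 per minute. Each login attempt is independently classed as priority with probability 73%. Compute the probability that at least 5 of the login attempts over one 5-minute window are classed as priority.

0.0638

Thinning: the login attempts that are classed as priority themselves form a Poisson process with rate 0.73 × 0.58 = 0.4234 per minute.
Over the interval, μ = 0.4234 × 5 = 2.117 (a 5-minute window = 5 minutes).
P(N ≥ 5) = 1 − P(N ≤ 4) ≈ 0.0638.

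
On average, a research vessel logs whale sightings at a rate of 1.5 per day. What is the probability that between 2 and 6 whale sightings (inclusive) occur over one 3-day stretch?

0.7700

Over the interval, μ = 1.5 × 3 = 4.5 (a 3-day stretch = 3 days).
P(2 ≤ N ≤ 6) = Σ_{j=2}^{6} e^(−4.5) · 4.5^j/j! ≈ 0.7700.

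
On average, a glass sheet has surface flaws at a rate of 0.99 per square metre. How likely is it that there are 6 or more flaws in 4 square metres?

0.2086

Over the interval, μ = 0.99 × 4 = 3.96 (4 square metres).
P(N ≥ 6) = 1 − P(N ≤ 5) = 1 − Σ_{j=0}^{5} e^(−μ) μ^j/j! ≈ 0.2086.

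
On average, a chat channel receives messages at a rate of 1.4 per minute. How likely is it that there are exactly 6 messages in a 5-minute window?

Over the interval, μ = 1.4 × 5 = 7 (a 5-minute window = 5 minutes).
P(N = 6) = e^(−μ) μ^6/6! = e^(−7) · 7^6/720 ≈ 0.1490.

0.1490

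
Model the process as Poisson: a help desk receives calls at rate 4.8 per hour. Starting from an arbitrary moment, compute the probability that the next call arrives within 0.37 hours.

0.8307

Inter-arrival times are exponential with rate λ = 4.8 per hour.
P(T ≤ 0.37) = 1 − e^(−λt) = 1 − e^(−4.8 × 0.37) = 1 − e^(−1.776) ≈ 0.8307.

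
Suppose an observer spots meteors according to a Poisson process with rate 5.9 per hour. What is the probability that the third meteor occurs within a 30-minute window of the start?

0.5655

Over the interval, μ = 5.9 × 0.5 = 2.95 (a 30-minute window = 0.5 hours).
The third arrival falls in the interval iff at least 3 events occur there: P(S_3 ≤ t) = P(N ≥ 3) = 1 − P(N ≤ 2) ≈ 0.5655.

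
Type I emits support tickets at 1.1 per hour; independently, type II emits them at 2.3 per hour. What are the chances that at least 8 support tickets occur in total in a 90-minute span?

0.1440

Independent Poisson processes superpose: combined rate λ = 1.1 + 2.3 = 3.4 per hour.
Over the interval, μ = 3.4 × 1.5 = 5.1 (a 90-minute span = 1.5 hours).
P(N ≥ 8) = 1 − P(N ≤ 7) ≈ 0.1440.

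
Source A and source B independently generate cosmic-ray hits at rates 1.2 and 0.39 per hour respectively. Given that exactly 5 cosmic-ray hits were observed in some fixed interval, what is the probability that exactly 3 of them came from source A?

0.2586

Given the total, each event is independently from source A with probability p = λ_A/(λ_A+λ_B) = 1.2/1.59 ≈ 0.7547.
So K ~ Binomial(5, 1.2/1.59): P(K = 3) = C(5,3) · (1.2/1.59)^3 · (0.39/1.59)^2 ≈ 0.2586.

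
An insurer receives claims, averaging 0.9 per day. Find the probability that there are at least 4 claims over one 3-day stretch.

Over the interval, μ = 0.9 × 3 = 2.7 (a 3-day stretch = 3 days).
P(N ≥ 4) = 1 − P(N ≤ 3) = 1 − Σ_{j=0}^{3} e^(−μ) μ^j/j! ≈ 0.2859.

0.2859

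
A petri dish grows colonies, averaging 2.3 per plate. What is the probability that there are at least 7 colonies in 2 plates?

Over the interval, μ = 2.3 × 2 = 4.6 (2 plates).
P(N ≥ 7) = 1 − P(N ≤ 6) = 1 − Σ_{j=0}^{6} e^(−μ) μ^j/j! ≈ 0.1820.

0.1820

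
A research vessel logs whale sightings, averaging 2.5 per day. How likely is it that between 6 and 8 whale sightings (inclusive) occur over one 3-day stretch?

Over the interval, μ = 2.5 × 3 = 7.5 (a 3-day stretch = 3 days).
P(6 ≤ N ≤ 8) = Σ_{j=6}^{8} e^(−7.5) · 7.5^j/j! ≈ 0.4205.

0.4205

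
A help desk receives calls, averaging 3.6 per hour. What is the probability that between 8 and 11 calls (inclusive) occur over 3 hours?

Over the interval, μ = 3.6 × 3 = 10.8 (3 hours).
P(8 ≤ N ≤ 11) = Σ_{j=8}^{11} e^(−10.8) · 10.8^j/j! ≈ 0.4465.

0.4465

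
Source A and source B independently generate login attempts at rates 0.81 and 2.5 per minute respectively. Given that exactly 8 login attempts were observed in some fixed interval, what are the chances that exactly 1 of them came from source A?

0.2745

Given the total, each event is independently from source A with probability p = λ_A/(λ_A+λ_B) = 0.81/3.31 ≈ 0.2447.
So K ~ Binomial(8, 0.81/3.31): P(K = 1) = C(8,1) · (0.81/3.31)^1 · (2.5/3.31)^7 ≈ 0.2745.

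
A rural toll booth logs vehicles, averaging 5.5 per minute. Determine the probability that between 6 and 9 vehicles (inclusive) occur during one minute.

0.4173

With mean μ = 5.5 per minute,
P(6 ≤ N ≤ 9) = Σ_{j=6}^{9} e^(−5.5) · 5.5^j/j! ≈ 0.4173.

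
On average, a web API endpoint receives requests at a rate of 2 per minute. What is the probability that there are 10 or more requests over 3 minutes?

0.0839

Over the interval, μ = 2 × 3 = 6 (3 minutes).
P(N ≥ 10) = 1 − P(N ≤ 9) = 1 − Σ_{j=0}^{9} e^(−μ) μ^j/j! ≈ 0.0839.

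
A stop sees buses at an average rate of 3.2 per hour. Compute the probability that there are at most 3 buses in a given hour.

0.6025

With mean μ = 3.2 per hour,
P(N ≤ 3) = Σ_{j=0}^{3} e^(−μ) μ^j/j! ≈ 0.6025.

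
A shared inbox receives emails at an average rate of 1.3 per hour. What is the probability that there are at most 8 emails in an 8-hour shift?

0.2896

Over the interval, μ = 1.3 × 8 = 10.4 (an 8-hour shift = 8 hours).
P(N ≤ 8) = Σ_{j=0}^{8} e^(−μ) μ^j/j! ≈ 0.2896.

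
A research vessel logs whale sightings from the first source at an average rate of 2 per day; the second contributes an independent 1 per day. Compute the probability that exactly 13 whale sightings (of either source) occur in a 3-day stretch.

Independent Poisson processes superpose: combined rate λ = 2 + 1 = 3 per day.
Over the interval, μ = 3 × 3 = 9 (a 3-day stretch = 3 days).
P(N = 13) = e^(−9) · 9^13/13! ≈ 0.0504.

0.0504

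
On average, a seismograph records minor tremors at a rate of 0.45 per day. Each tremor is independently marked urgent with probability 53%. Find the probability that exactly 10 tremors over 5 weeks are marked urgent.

0.1073

Thinning: the tremors that are marked urgent themselves form a Poisson process with rate 0.53 × 0.45 = 0.2385 per day.
Over the interval, μ = 0.2385 × 35 = 8.3475 (5 weeks = 35 days).
P(N = 10) = e^(−8.3475) · 8.3475^10/10! ≈ 0.1073.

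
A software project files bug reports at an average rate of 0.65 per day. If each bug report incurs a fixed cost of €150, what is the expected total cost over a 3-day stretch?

E[N] = 0.65 × 3 = 1.95 (a 3-day stretch = 3 days); E[cost] = 1.95 × €150 = €292.5.

€292.5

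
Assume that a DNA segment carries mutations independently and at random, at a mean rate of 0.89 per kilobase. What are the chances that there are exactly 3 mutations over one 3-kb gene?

Over the interval, μ = 0.89 × 3 = 2.67 (a 3-kb gene = 3 kilobases).
P(N = 3) = e^(−μ) μ^3/3! = e^(−2.67) · 2.67^3/6 ≈ 0.2197.

0.2197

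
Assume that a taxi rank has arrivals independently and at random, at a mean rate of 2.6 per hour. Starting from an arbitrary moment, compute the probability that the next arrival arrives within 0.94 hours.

Inter-arrival times are exponential with rate λ = 2.6 per hour.
P(T ≤ 0.94) = 1 − e^(−λt) = 1 − e^(−2.6 × 0.94) = 1 − e^(−2.444) ≈ 0.9132.

0.9132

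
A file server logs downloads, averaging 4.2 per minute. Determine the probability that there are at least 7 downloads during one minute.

0.1325

With mean μ = 4.2 per minute,
P(N ≥ 7) = 1 − P(N ≤ 6) = 1 − Σ_{j=0}^{6} e^(−μ) μ^j/j! ≈ 0.1325.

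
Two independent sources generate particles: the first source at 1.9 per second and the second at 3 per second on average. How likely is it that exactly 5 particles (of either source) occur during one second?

0.1753

Independent Poisson processes superpose: combined rate λ = 1.9 + 3 = 4.9 per second.
So μ = 4.9.
P(N = 5) = e^(−4.9) · 4.9^5/5! ≈ 0.1753.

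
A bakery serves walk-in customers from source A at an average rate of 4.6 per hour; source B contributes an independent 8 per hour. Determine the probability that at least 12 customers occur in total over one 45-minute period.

0.2427

Independent Poisson processes superpose: combined rate λ = 4.6 + 8 = 12.6 per hour.
Over the interval, μ = 12.6 × 0.75 = 9.45 (a 45-minute period = 0.75 hours).
P(N ≥ 12) = 1 − P(N ≤ 11) ≈ 0.2427.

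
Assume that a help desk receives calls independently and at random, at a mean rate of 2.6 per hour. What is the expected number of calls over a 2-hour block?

5.2

E[N] = λt = 2.6 × 2 = 5.2 (a 2-hour block = 2 hours).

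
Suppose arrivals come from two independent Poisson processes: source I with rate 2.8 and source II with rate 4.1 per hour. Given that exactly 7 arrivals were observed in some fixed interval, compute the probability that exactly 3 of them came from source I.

0.2916

Given the total, each event is independently from source I with probability p = λ_I/(λ_I+λ_II) = 2.8/6.9 ≈ 0.4058.
So K ~ Binomial(7, 2.8/6.9): P(K = 3) = C(7,3) · (2.8/6.9)^3 · (4.1/6.9)^4 ≈ 0.2916.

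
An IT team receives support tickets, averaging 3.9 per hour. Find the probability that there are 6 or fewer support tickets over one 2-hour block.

0.3384

Over the interval, μ = 3.9 × 2 = 7.8 (a 2-hour block = 2 hours).
P(N ≤ 6) = Σ_{j=0}^{6} e^(−μ) μ^j/j! ≈ 0.3384.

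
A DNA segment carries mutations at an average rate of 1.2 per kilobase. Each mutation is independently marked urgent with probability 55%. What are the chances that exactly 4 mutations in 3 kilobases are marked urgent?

0.0884

Thinning: the mutations that are marked urgent themselves form a Poisson process with rate 0.55 × 1.2 = 0.66 per kilobase.
Over the interval, μ = 0.66 × 3 = 1.98 (3 kilobases).
P(N = 4) = e^(−1.98) · 1.98^4/4! ≈ 0.0884.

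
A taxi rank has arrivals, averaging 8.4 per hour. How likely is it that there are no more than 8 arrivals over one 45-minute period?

0.8148

Over the interval, μ = 8.4 × 0.75 = 6.3 (a 45-minute period = 0.75 hours).
P(N ≤ 8) = Σ_{j=0}^{8} e^(−μ) μ^j/j! ≈ 0.8148.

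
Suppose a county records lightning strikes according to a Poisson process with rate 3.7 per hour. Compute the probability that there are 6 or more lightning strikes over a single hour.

0.1699

With mean μ = 3.7 per hour,
P(N ≥ 6) = 1 − P(N ≤ 5) = 1 − Σ_{j=0}^{5} e^(−μ) μ^j/j! ≈ 0.1699.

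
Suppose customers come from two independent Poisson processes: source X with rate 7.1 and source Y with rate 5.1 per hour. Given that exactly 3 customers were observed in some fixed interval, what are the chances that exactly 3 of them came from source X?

Given the total, each event is independently from source X with probability p = λ_X/(λ_X+λ_Y) = 7.1/12.2 ≈ 0.5820.
So K ~ Binomial(3, 7.1/12.2): P(K = 3) = C(3,3) · (7.1/12.2)^3 · (5.1/12.2)^0 ≈ 0.1971.

0.1971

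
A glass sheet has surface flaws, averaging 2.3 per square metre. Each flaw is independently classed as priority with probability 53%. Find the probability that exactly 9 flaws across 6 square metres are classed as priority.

0.1100

Thinning: the flaws that are classed as priority themselves form a Poisson process with rate 0.53 × 2.3 = 1.219 per square metre.
Over the interval, μ = 1.219 × 6 = 7.314 (6 square metres).
P(N = 9) = e^(−7.314) · 7.314^9/9! ≈ 0.1100.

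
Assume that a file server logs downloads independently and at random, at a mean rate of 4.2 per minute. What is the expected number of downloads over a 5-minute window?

E[N] = λt = 4.2 × 5 = 21 (a 5-minute window = 5 minutes).

21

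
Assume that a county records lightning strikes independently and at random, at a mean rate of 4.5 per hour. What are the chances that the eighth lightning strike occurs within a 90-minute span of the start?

0.3641

Over the interval, μ = 4.5 × 1.5 = 6.75 (a 90-minute span = 1.5 hours).
The eighth arrival falls in the interval iff at least 8 events occur there: P(S_8 ≤ t) = P(N ≥ 8) = 1 − P(N ≤ 7) ≈ 0.3641.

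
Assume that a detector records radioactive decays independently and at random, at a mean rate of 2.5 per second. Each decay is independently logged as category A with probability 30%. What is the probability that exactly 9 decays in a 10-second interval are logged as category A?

0.1144

Thinning: the decays that are logged as category A themselves form a Poisson process with rate 0.3 × 2.5 = 0.75 per second.
Over the interval, μ = 0.75 × 10 = 7.5 (a 10-second interval = 10 seconds).
P(N = 9) = e^(−7.5) · 7.5^9/9! ≈ 0.1144.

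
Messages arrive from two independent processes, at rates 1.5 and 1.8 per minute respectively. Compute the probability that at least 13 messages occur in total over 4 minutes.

Independent Poisson processes superpose: combined rate λ = 1.5 + 1.8 = 3.3 per minute.
Over the interval, μ = 3.3 × 4 = 13.2 (4 minutes).
P(N ≥ 13) = 1 − P(N ≤ 12) ≈ 0.5587.

0.5587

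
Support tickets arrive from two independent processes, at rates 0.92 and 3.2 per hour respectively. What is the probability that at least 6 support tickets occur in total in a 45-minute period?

0.0933

Independent Poisson processes superpose: combined rate λ = 0.92 + 3.2 = 4.12 per hour.
Over the interval, μ = 4.12 × 0.75 = 3.09 (a 45-minute period = 0.75 hours).
P(N ≥ 6) = 1 − P(N ≤ 5) ≈ 0.0933.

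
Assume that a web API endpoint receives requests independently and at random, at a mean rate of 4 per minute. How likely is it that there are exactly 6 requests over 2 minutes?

0.1221

Over the interval, μ = 4 × 2 = 8 (2 minutes).
P(N = 6) = e^(−μ) μ^6/6! = e^(−8) · 8^6/720 ≈ 0.1221.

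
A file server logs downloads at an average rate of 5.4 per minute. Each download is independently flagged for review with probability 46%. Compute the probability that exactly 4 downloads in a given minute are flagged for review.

0.1323

Thinning: the downloads that are flagged for review themselves form a Poisson process with rate 0.46 × 5.4 = 2.484 per minute.
So μ = 2.484.
P(N = 4) = e^(−2.484) · 2.484^4/4! ≈ 0.1323.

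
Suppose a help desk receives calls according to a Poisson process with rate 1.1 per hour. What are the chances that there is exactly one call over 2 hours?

Over the interval, μ = 1.1 × 2 = 2.2 (2 hours).
P(N = 1) = e^(−μ) μ^1/1! = e^(−2.2) · 2.2^1/1 ≈ 0.2438.

0.2438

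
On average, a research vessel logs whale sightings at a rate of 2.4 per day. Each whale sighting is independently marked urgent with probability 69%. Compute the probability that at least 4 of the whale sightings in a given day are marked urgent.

0.0867

Thinning: the whale sightings that are marked urgent themselves form a Poisson process with rate 0.69 × 2.4 = 1.656 per day.
So μ = 1.656.
P(N ≥ 4) = 1 − P(N ≤ 3) ≈ 0.0867.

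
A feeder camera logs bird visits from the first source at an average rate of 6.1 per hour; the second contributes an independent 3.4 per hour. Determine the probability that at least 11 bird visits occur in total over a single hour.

Independent Poisson processes superpose: combined rate λ = 6.1 + 3.4 = 9.5 per hour.
So μ = 9.5.
P(N ≥ 11) = 1 − P(N ≤ 10) ≈ 0.3547.

0.3547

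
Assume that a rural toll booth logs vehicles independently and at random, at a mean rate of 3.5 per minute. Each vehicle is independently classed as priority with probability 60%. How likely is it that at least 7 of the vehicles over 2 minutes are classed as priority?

0.1325

Thinning: the vehicles that are classed as priority themselves form a Poisson process with rate 0.6 × 3.5 = 2.1 per minute.
Over the interval, μ = 2.1 × 2 = 4.2 (2 minutes).
P(N ≥ 7) = 1 − P(N ≤ 6) ≈ 0.1325.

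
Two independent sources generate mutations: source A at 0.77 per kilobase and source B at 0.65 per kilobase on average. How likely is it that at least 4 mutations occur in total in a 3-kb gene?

Independent Poisson processes superpose: combined rate λ = 0.77 + 0.65 = 1.42 per kilobase.
Over the interval, μ = 1.42 × 3 = 4.26 (a 3-kb gene = 3 kilobases).
P(N ≥ 4) = 1 − P(N ≤ 3) ≈ 0.6156.

0.6156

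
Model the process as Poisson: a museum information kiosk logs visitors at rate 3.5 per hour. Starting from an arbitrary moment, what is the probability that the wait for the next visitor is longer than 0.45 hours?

0.2070

The wait for the next event is exponential with rate λ = 3.5 per hour.
P(T > 0.45) = e^(−λt) = e^(−3.5 × 0.45) = e^(−1.575) ≈ 0.2070.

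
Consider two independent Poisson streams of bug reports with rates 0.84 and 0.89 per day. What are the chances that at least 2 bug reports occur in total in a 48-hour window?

0.8598

Independent Poisson processes superpose: combined rate λ = 0.84 + 0.89 = 1.73 per day.
Over the interval, μ = 1.73 × 2 = 3.46 (a 48-hour window = 2 days).
P(N ≥ 2) = 1 − P(N ≤ 1) ≈ 0.8598.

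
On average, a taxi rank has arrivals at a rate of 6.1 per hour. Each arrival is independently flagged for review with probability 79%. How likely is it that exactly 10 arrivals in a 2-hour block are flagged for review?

Thinning: the arrivals that are flagged for review themselves form a Poisson process with rate 0.79 × 6.1 = 4.819 per hour.
Over the interval, μ = 4.819 × 2 = 9.638 (a 2-hour block = 2 hours).
P(N = 10) = e^(−9.638) · 9.638^10/10! ≈ 0.1243.

0.1243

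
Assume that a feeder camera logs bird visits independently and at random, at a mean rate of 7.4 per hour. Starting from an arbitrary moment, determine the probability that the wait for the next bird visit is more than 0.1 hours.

0.4771

The wait for the next event is exponential with rate λ = 7.4 per hour.
P(T > 0.1) = e^(−λt) = e^(−7.4 × 0.1) = e^(−0.74) ≈ 0.4771.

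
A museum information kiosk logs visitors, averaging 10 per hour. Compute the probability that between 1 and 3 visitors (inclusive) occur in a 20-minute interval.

Over the interval, μ = 10 × 1/3 ≈ 3.33333 (a 20-minute interval = 1/3 hours).
P(1 ≤ N ≤ 3) = Σ_{j=1}^{3} e^(−3.33333) · 3.33333^j/j! ≈ 0.5373.

0.5373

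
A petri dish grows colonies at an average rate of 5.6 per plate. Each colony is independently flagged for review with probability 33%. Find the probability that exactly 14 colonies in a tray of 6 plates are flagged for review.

Thinning: the colonies that are flagged for review themselves form a Poisson process with rate 0.33 × 5.6 = 1.848 per plate.
Over the interval, μ = 1.848 × 6 = 11.088 (a tray of 6 plates = 6 plates).
P(N = 14) = e^(−11.088) · 11.088^14/14! ≈ 0.0745.

0.0745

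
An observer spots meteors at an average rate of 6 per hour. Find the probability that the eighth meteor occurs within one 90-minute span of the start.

0.6761

Over the interval, μ = 6 × 1.5 = 9 (a 90-minute span = 1.5 hours).
The eighth arrival falls in the interval iff at least 8 events occur there: P(S_8 ≤ t) = P(N ≥ 8) = 1 − P(N ≤ 7) ≈ 0.6761.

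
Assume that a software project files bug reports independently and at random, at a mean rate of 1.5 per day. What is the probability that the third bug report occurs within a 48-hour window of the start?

0.5768

Over the interval, μ = 1.5 × 2 = 3 (a 48-hour window = 2 days).
The third arrival falls in the interval iff at least 3 events occur there: P(S_3 ≤ t) = P(N ≥ 3) = 1 − P(N ≤ 2) ≈ 0.5768.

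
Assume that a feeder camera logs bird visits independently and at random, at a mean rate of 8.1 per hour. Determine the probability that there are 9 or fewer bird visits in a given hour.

0.7041

With mean μ = 8.1 per hour,
P(N ≤ 9) = Σ_{j=0}^{9} e^(−μ) μ^j/j! ≈ 0.7041.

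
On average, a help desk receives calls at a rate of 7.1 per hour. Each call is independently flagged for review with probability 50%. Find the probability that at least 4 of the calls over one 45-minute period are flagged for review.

Thinning: the calls that are flagged for review themselves form a Poisson process with rate 0.5 × 7.1 = 3.55 per hour.
Over the interval, μ = 3.55 × 0.75 = 2.6625 (a 45-minute period = 0.75 hours).
P(N ≥ 4) = 1 − P(N ≤ 3) ≈ 0.2777.

0.2777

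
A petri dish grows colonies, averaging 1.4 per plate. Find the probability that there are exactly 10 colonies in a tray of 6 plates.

0.1084

Over the interval, μ = 1.4 × 6 = 8.4 (a tray of 6 plates = 6 plates).
P(N = 10) = e^(−μ) μ^10/10! = e^(−8.4) · 8.4^10/3628800 ≈ 0.1084.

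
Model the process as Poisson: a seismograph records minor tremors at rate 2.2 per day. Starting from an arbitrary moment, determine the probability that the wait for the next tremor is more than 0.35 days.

The wait for the next event is exponential with rate λ = 2.2 per day.
P(T > 0.35) = e^(−λt) = e^(−2.2 × 0.35) = e^(−0.77) ≈ 0.4630.

0.4630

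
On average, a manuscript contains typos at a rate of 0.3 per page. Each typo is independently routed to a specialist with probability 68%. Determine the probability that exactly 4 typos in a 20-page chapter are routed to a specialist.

0.1952

Thinning: the typos that are routed to a specialist themselves form a Poisson process with rate 0.68 × 0.3 = 0.204 per page.
Over the interval, μ = 0.204 × 20 = 4.08 (a 20-page chapter = 20 pages).
P(N = 4) = e^(−4.08) · 4.08^4/4! ≈ 0.1952.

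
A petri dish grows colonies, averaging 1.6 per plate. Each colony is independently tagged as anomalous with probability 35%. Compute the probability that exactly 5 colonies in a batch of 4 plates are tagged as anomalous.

0.0500

Thinning: the colonies that are tagged as anomalous themselves form a Poisson process with rate 0.35 × 1.6 = 0.56 per plate.
Over the interval, μ = 0.56 × 4 = 2.24 (a batch of 4 plates = 4 plates).
P(N = 5) = e^(−2.24) · 2.24^5/5! ≈ 0.0500.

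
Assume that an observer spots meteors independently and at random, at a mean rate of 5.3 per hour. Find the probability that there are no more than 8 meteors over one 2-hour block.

Over the interval, μ = 5.3 × 2 = 10.6 (a 2-hour block = 2 hours).
P(N ≤ 8) = Σ_{j=0}^{8} e^(−μ) μ^j/j! ≈ 0.2694.

0.2694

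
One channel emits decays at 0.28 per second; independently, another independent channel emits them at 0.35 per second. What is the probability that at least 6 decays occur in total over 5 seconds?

Independent Poisson processes superpose: combined rate λ = 0.28 + 0.35 = 0.63 per second.
Over the interval, μ = 0.63 × 5 = 3.15 (5 seconds).
P(N ≥ 6) = 1 − P(N ≤ 5) ≈ 0.0998.

0.0998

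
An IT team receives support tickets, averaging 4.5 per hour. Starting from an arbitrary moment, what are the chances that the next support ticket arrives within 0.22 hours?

0.6284

Inter-arrival times are exponential with rate λ = 4.5 per hour.
P(T ≤ 0.22) = 1 − e^(−λt) = 1 − e^(−4.5 × 0.22) = 1 − e^(−0.99) ≈ 0.6284.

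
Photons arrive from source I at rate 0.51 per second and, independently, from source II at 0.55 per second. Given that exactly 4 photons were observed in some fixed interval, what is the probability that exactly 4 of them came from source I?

0.0536

Given the total, each event is independently from source I with probability p = λ_I/(λ_I+λ_II) = 0.51/1.06 ≈ 0.4811.
So K ~ Binomial(4, 0.51/1.06): P(K = 4) = C(4,4) · (0.51/1.06)^4 · (0.55/1.06)^0 ≈ 0.0536.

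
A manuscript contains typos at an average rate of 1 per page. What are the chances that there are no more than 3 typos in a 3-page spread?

Over the interval, μ = 1 × 3 = 3 (a 3-page spread = 3 pages).
P(N ≤ 3) = Σ_{j=0}^{3} e^(−μ) μ^j/j! ≈ 0.6472.

0.6472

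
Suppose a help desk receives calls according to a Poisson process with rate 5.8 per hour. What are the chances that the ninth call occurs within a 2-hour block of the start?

Over the interval, μ = 5.8 × 2 = 11.6 (a 2-hour block = 2 hours).
The ninth arrival falls in the interval iff at least 9 events occur there: P(S_9 ≤ t) = P(N ≥ 9) = 1 − P(N ≤ 8) ≈ 0.8170.

0.8170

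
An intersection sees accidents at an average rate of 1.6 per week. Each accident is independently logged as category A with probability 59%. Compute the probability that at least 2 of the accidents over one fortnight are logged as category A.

0.5628

Thinning: the accidents that are logged as category A themselves form a Poisson process with rate 0.59 × 1.6 = 0.944 per week.
Over the interval, μ = 0.944 × 2 = 1.888 (a fortnight = 2 weeks).
P(N ≥ 2) = 1 − P(N ≤ 1) ≈ 0.5628.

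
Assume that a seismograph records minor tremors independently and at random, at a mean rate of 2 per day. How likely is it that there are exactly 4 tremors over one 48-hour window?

0.1954

Over the interval, μ = 2 × 2 = 4 (a 48-hour window = 2 days).
P(N = 4) = e^(−μ) μ^4/4! = e^(−4) · 4^4/24 ≈ 0.1954.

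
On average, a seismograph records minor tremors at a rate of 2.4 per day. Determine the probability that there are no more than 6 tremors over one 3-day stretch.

0.4204

Over the interval, μ = 2.4 × 3 = 7.2 (a 3-day stretch = 3 days).
P(N ≤ 6) = Σ_{j=0}^{6} e^(−μ) μ^j/j! ≈ 0.4204.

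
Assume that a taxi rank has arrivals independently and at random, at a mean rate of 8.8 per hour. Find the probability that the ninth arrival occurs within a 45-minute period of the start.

0.2204

Over the interval, μ = 8.8 × 0.75 = 6.6 (a 45-minute period = 0.75 hours).
The ninth arrival falls in the interval iff at least 9 events occur there: P(S_9 ≤ t) = P(N ≥ 9) = 1 − P(N ≤ 8) ≈ 0.2204.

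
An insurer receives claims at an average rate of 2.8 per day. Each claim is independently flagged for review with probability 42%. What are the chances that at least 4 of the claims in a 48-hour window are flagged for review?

Thinning: the claims that are flagged for review themselves form a Poisson process with rate 0.42 × 2.8 = 1.176 per day.
Over the interval, μ = 1.176 × 2 = 2.352 (a 48-hour window = 2 days).
P(N ≥ 4) = 1 − P(N ≤ 3) ≈ 0.2113.

0.2113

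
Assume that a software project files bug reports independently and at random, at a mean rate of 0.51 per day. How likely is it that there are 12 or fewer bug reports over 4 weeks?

0.3315

Over the interval, μ = 0.51 × 28 = 14.28 (4 weeks = 28 days).
P(N ≤ 12) = Σ_{j=0}^{12} e^(−μ) μ^j/j! ≈ 0.3315.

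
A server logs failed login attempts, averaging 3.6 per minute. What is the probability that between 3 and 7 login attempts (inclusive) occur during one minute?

With mean μ = 3.6 per minute,
P(3 ≤ N ≤ 7) = Σ_{j=3}^{7} e^(−3.6) · 3.6^j/j! ≈ 0.6665.

0.6665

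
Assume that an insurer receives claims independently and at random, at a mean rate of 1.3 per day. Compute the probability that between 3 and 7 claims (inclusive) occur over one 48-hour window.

0.4762

Over the interval, μ = 1.3 × 2 = 2.6 (a 48-hour window = 2 days).
P(3 ≤ N ≤ 7) = Σ_{j=3}^{7} e^(−2.6) · 2.6^j/j! ≈ 0.4762.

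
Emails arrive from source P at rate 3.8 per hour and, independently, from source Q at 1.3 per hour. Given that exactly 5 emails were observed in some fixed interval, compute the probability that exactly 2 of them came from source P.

Given the total, each event is independently from source P with probability p = λ_P/(λ_P+λ_Q) = 3.8/5.1 ≈ 0.7451.
So K ~ Binomial(5, 3.8/5.1): P(K = 2) = C(5,2) · (3.8/5.1)^2 · (1.3/5.1)^3 ≈ 0.0919.

0.0919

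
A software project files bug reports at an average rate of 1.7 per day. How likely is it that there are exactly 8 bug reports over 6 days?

Over the interval, μ = 1.7 × 6 = 10.2 (6 days).
P(N = 8) = e^(−μ) μ^8/8! = e^(−10.2) · 10.2^8/40320 ≈ 0.1080.

0.1080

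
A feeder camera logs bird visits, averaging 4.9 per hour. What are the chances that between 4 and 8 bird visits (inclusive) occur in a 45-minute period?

Over the interval, μ = 4.9 × 0.75 = 3.675 (a 45-minute period = 0.75 hours).
P(4 ≤ N ≤ 8) = Σ_{j=4}^{8} e^(−3.675) · 3.675^j/j! ≈ 0.4874.

0.4874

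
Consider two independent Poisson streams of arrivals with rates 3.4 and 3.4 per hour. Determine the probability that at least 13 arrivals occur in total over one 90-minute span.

Independent Poisson processes superpose: combined rate λ = 3.4 + 3.4 = 6.8 per hour.
Over the interval, μ = 6.8 × 1.5 = 10.2 (a 90-minute span = 1.5 hours).
P(N ≥ 13) = 1 − P(N ≤ 12) ≈ 0.2278.

0.2278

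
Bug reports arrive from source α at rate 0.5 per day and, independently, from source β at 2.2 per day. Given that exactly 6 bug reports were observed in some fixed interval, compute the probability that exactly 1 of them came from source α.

Given the total, each event is independently from source α with probability p = λ_α/(λ_α+λ_β) = 0.5/2.7 ≈ 0.1852.
So K ~ Binomial(6, 0.5/2.7): P(K = 1) = C(6,1) · (0.5/2.7)^1 · (2.2/2.7)^5 ≈ 0.3991.

0.3991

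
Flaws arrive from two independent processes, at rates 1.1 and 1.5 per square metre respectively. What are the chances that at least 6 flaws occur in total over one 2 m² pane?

Independent Poisson processes superpose: combined rate λ = 1.1 + 1.5 = 2.6 per square metre.
Over the interval, μ = 2.6 × 2 = 5.2 (a 2 m² pane = 2 square metres).
P(N ≥ 6) = 1 − P(N ≤ 5) ≈ 0.4191.

0.4191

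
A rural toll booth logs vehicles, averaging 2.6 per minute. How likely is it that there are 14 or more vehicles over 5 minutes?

Over the interval, μ = 2.6 × 5 = 13 (5 minutes).
P(N ≥ 14) = 1 − P(N ≤ 13) = 1 − Σ_{j=0}^{13} e^(−μ) μ^j/j! ≈ 0.4270.

0.4270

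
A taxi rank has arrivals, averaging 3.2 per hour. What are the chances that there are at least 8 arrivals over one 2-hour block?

Over the interval, μ = 3.2 × 2 = 6.4 (a 2-hour block = 2 hours).
P(N ≥ 8) = 1 − P(N ≤ 7) = 1 − Σ_{j=0}^{7} e^(−μ) μ^j/j! ≈ 0.3127.

0.3127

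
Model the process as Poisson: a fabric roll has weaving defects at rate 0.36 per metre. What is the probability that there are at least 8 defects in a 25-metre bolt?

0.6761

Over the interval, μ = 0.36 × 25 = 9 (a 25-metre bolt = 25 metres).
P(N ≥ 8) = 1 − P(N ≤ 7) = 1 − Σ_{j=0}^{7} e^(−μ) μ^j/j! ≈ 0.6761.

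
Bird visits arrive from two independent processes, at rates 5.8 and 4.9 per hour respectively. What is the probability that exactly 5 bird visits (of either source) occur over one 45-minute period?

0.0907

Independent Poisson processes superpose: combined rate λ = 5.8 + 4.9 = 10.7 per hour.
Over the interval, μ = 10.7 × 0.75 = 8.025 (a 45-minute period = 0.75 hours).
P(N = 5) = e^(−8.025) · 8.025^5/5! ≈ 0.0907.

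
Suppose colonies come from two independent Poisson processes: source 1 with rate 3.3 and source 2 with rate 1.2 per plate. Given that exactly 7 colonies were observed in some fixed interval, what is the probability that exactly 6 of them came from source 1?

Given the total, each event is independently from source 1 with probability p = λ_1/(λ_1+λ_2) = 3.3/4.5 ≈ 0.7333.
So K ~ Binomial(7, 3.3/4.5): P(K = 6) = C(7,6) · (3.3/4.5)^6 · (1.2/4.5)^1 ≈ 0.2903.

0.2903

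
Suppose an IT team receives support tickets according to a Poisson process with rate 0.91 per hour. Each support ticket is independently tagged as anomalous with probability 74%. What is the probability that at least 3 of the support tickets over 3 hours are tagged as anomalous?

Thinning: the support tickets that are tagged as anomalous themselves form a Poisson process with rate 0.74 × 0.91 = 0.6734 per hour.
Over the interval, μ = 0.6734 × 3 = 2.0202 (3 hours).
P(N ≥ 3) = 1 − P(N ≤ 2) ≈ 0.3288.

0.3288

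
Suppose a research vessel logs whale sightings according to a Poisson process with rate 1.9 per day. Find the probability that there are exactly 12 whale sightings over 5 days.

0.0844

Over the interval, μ = 1.9 × 5 = 9.5 (5 days).
P(N = 12) = e^(−μ) μ^12/12! = e^(−9.5) · 9.5^12/479001600 ≈ 0.0844.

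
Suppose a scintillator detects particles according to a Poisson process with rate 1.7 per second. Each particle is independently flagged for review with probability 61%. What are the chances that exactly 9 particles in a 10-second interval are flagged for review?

0.1198

Thinning: the particles that are flagged for review themselves form a Poisson process with rate 0.61 × 1.7 = 1.037 per second.
Over the interval, μ = 1.037 × 10 = 10.37 (a 10-second interval = 10 seconds).
P(N = 9) = e^(−10.37) · 10.37^9/9! ≈ 0.1198.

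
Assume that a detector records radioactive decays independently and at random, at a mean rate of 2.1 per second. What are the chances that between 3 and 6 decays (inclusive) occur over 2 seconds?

0.6572

Over the interval, μ = 2.1 × 2 = 4.2 (2 seconds).
P(3 ≤ N ≤ 6) = Σ_{j=3}^{6} e^(−4.2) · 4.2^j/j! ≈ 0.6572.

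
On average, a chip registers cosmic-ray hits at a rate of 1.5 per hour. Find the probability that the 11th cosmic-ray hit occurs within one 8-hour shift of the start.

Over the interval, μ = 1.5 × 8 = 12 (an 8-hour shift = 8 hours).
The 11th arrival falls in the interval iff at least 11 events occur there: P(S_11 ≤ t) = P(N ≥ 11) = 1 − P(N ≤ 10) ≈ 0.6528.

0.6528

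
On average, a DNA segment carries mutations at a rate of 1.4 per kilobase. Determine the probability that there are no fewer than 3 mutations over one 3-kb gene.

Over the interval, μ = 1.4 × 3 = 4.2 (a 3-kb gene = 3 kilobases).
P(N ≥ 3) = 1 − P(N ≤ 2) = 1 − Σ_{j=0}^{2} e^(−μ) μ^j/j! ≈ 0.7898.

0.7898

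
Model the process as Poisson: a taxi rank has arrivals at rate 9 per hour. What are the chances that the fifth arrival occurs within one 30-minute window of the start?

0.4679

Over the interval, μ = 9 × 0.5 = 4.5 (a 30-minute window = 0.5 hours).
The fifth arrival falls in the interval iff at least 5 events occur there: P(S_5 ≤ t) = P(N ≥ 5) = 1 − P(N ≤ 4) ≈ 0.4679.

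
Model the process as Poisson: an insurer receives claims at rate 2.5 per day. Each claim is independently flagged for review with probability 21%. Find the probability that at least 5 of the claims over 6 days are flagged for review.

0.2105

Thinning: the claims that are flagged for review themselves form a Poisson process with rate 0.21 × 2.5 = 0.525 per day.
Over the interval, μ = 0.525 × 6 = 3.15 (6 days).
P(N ≥ 5) = 1 − P(N ≤ 4) ≈ 0.2105.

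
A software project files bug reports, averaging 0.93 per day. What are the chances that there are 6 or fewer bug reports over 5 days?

Over the interval, μ = 0.93 × 5 = 4.65 (5 days).
P(N ≤ 6) = Σ_{j=0}^{6} e^(−μ) μ^j/j! ≈ 0.8114.

0.8114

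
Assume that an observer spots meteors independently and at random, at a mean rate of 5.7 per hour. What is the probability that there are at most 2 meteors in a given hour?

With mean μ = 5.7 per hour,
P(N ≤ 2) = Σ_{j=0}^{2} e^(−μ) μ^j/j! ≈ 0.0768.

0.0768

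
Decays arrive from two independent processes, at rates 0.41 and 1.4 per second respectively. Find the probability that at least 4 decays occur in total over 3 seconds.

0.7902

Independent Poisson processes superpose: combined rate λ = 0.41 + 1.4 = 1.81 per second.
Over the interval, μ = 1.81 × 3 = 5.43 (3 seconds).
P(N ≥ 4) = 1 − P(N ≤ 3) ≈ 0.7902.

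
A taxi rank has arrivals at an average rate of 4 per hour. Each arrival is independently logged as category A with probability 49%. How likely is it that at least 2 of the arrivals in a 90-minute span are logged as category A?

Thinning: the arrivals that are logged as category A themselves form a Poisson process with rate 0.49 × 4 = 1.96 per hour.
Over the interval, μ = 1.96 × 1.5 = 2.94 (a 90-minute span = 1.5 hours).
P(N ≥ 2) = 1 − P(N ≤ 1) ≈ 0.7917.

0.7917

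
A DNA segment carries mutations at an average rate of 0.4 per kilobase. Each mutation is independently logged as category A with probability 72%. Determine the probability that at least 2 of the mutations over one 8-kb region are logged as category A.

0.6701

Thinning: the mutations that are logged as category A themselves form a Poisson process with rate 0.72 × 0.4 = 0.288 per kilobase.
Over the interval, μ = 0.288 × 8 = 2.304 (an 8-kb region = 8 kilobases).
P(N ≥ 2) = 1 − P(N ≤ 1) ≈ 0.6701.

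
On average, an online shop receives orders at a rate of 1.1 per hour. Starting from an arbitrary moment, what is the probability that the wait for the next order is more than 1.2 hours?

0.2671

The wait for the next event is exponential with rate λ = 1.1 per hour.
P(T > 1.2) = e^(−λt) = e^(−1.1 × 1.2) = e^(−1.32) ≈ 0.2671.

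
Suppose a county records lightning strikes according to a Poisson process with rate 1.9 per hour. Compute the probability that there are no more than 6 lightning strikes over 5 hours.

0.1649

Over the interval, μ = 1.9 × 5 = 9.5 (5 hours).
P(N ≤ 6) = Σ_{j=0}^{6} e^(−μ) μ^j/j! ≈ 0.1649.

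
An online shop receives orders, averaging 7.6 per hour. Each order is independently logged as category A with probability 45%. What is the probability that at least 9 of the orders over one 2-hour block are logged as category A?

0.2503

Thinning: the orders that are logged as category A themselves form a Poisson process with rate 0.45 × 7.6 = 3.42 per hour.
Over the interval, μ = 3.42 × 2 = 6.84 (a 2-hour block = 2 hours).
P(N ≥ 9) = 1 − P(N ≤ 8) ≈ 0.2503.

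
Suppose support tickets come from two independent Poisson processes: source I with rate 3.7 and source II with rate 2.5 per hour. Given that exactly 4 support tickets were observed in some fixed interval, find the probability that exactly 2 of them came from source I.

Given the total, each event is independently from source I with probability p = λ_I/(λ_I+λ_II) = 3.7/6.2 ≈ 0.5968.
So K ~ Binomial(4, 3.7/6.2): P(K = 2) = C(4,2) · (3.7/6.2)^2 · (2.5/6.2)^2 ≈ 0.3474.

0.3474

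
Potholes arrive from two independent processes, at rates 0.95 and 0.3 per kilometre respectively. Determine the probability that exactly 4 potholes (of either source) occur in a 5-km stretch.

0.1227

Independent Poisson processes superpose: combined rate λ = 0.95 + 0.3 = 1.25 per kilometre.
Over the interval, μ = 1.25 × 5 = 6.25 (a 5-km stretch = 5 kilometres).
P(N = 4) = e^(−6.25) · 6.25^4/4! ≈ 0.1227.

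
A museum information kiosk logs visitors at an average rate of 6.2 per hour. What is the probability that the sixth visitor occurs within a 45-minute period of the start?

0.3229

Over the interval, μ = 6.2 × 0.75 = 4.65 (a 45-minute period = 0.75 hours).
The sixth arrival falls in the interval iff at least 6 events occur there: P(S_6 ≤ t) = P(N ≥ 6) = 1 − P(N ≤ 5) ≈ 0.3229.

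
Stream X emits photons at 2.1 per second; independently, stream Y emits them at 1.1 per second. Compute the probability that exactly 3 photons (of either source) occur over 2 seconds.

Independent Poisson processes superpose: combined rate λ = 2.1 + 1.1 = 3.2 per second.
Over the interval, μ = 3.2 × 2 = 6.4 (2 seconds).
P(N = 3) = e^(−6.4) · 6.4^3/3! ≈ 0.0726.

0.0726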